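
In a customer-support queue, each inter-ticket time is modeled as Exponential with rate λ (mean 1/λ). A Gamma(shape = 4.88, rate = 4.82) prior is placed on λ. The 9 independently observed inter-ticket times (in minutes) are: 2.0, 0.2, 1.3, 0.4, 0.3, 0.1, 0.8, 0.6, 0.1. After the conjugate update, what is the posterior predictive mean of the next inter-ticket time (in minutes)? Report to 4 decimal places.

With a Gamma(shape α, rate β) prior on the exponential rate λ, the posterior after n observations with total T = Σxᵢ is Gamma(α+n, β+T).
Sum of observations T = 5.8 minutes; n = 9.
Posterior: Gamma(4.88+9, 4.82+5.8) = Gamma(13.88, 10.62).
The predictive distribution for the next observation is Lomax; its mean is β/(α−1) = 10.62/12.88 = 0.8245.

0.8245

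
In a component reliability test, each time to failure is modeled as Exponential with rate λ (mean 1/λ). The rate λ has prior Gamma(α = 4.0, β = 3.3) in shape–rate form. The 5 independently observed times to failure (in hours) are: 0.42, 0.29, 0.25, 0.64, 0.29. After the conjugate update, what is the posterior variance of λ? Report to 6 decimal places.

With a Gamma(shape α, rate β) prior on the exponential rate λ, the posterior after n observations with total T = Σxᵢ is Gamma(α+n, β+T).
Sum of observations T = 1.89 hours; n = 5.
Posterior: Gamma(4.0+5, 3.3+1.89) = Gamma(9.0, 5.19).
Var = α/β² = 0.334124.

0.334124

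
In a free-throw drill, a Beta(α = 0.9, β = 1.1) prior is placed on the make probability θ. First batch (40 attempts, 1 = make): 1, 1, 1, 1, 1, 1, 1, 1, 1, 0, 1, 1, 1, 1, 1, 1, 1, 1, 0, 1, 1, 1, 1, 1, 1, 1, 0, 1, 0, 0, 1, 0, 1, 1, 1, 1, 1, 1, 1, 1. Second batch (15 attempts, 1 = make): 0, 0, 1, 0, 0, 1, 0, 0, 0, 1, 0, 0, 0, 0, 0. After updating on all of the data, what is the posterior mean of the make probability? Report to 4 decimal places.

The Beta prior is conjugate to a Binomial/Bernoulli likelihood; the update adds successes to α and failures to β.
After batch 1: Beta(0.9+34, 1.1+6) = Beta(34.9, 7.1).
After batch 2: Beta(34.9+3, 7.1+12) = Beta(37.9, 19.1).
Posterior mean = α/(α+β) = 37.9/57.0 = 0.6649.

0.6649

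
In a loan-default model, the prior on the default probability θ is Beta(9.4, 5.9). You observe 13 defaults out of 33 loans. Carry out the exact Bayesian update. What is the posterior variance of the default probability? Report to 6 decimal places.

0.005044

The Beta prior is conjugate to a Binomial/Bernoulli likelihood; the update adds successes to α and failures to β.
Posterior: Beta(α+k, β+n−k) = Beta(9.4+13, 5.9+20) = Beta(22.4, 25.9).
Var = αβ/((α+β)²(α+β+1)) = 22.4·25.9/(48.3²·49.3) = 0.005044.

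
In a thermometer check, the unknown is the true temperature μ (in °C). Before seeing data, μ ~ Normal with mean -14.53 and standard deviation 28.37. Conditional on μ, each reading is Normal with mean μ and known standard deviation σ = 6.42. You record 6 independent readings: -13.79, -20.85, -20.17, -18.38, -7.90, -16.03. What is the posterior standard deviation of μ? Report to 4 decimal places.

For Normal data with known variance σ², a Normal(μ₀, σ₀²) prior on μ is conjugate. Posterior precision = 1/σ₀² + n/σ²; posterior mean is the precision-weighted average of μ₀ and x̄.
σ₀² = 28.37² = 804.8569, σ² = 6.42² = 41.2164; σ² + n·σ₀² = 41.2164 + 6·804.8569 = 4870.3578.
Posterior precision = 1/σ₀² + n/σ² = 1/804.8569 + 6/41.2164 = (σ² + n·σ₀²)/(σ₀²σ²) = 4870.3578/(804.8569·41.2164); posterior variance σₙ² = σ₀²σ²/(σ² + n·σ₀²) = 804.8569·41.2164/4870.3578 = 6.811266.
Posterior SD = √σₙ² = √(804.8569·41.2164/4870.3578) = 2.6098.

2.6098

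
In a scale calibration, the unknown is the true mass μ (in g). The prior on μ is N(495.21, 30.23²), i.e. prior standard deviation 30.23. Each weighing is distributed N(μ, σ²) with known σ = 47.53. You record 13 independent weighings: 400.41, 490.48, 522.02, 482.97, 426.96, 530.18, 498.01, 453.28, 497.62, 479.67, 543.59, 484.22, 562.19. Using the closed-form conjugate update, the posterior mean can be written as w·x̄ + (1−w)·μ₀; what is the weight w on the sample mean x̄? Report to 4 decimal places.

0.8402

For Normal data with known variance σ², a Normal(μ₀, σ₀²) prior on μ is conjugate. Posterior precision = 1/σ₀² + n/σ²; posterior mean is the precision-weighted average of μ₀ and x̄.
σ₀² = 30.23² = 913.8529, σ² = 47.53² = 2259.1009. Prior precision 1/σ₀² = 1/913.8529; data precision n/σ² = 13/2259.1009.
w = (n/σ²)/(1/σ₀² + n/σ²) = n·σ₀²/(σ² + n·σ₀²) = 13·913.8529/(2259.1009 + 13·913.8529) = 11880.0877/14139.1886 = 0.8402.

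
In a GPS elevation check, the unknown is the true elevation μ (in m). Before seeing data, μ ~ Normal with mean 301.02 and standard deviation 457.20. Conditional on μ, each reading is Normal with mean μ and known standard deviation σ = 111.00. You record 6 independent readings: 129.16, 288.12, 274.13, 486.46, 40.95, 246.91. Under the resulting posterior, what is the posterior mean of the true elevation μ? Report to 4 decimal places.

244.8402

For Normal data with known variance σ², a Normal(μ₀, σ₀²) prior on μ is conjugate. Posterior precision = 1/σ₀² + n/σ²; posterior mean is the precision-weighted average of μ₀ and x̄.
Σxᵢ = 129.16 + 288.12 + 274.13 + 486.46 + 40.95 + 246.91 = 1465.73, so n·x̄ = 1465.73.
σ₀² = 457.20² = 209031.84, σ² = 111.00² = 12321; σ² + n·σ₀² = 12321 + 6·209031.84 = 1266512.04.
Posterior mean = (μ₀/σ₀² + n·x̄/σ²)/(1/σ₀² + n/σ²) = (σ²·μ₀ + σ₀²·n·x̄)/(σ² + n·σ₀²) = (12321·301.02 + 209031.84·1465.73)/1266512.04 = 310093106.2632/1266512.04 = 244.8402.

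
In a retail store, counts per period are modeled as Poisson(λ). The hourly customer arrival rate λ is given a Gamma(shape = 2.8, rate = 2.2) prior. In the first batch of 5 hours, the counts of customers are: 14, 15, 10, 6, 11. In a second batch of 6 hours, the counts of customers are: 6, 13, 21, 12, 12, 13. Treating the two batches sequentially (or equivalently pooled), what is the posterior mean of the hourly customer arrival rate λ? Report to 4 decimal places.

10.2879

With a Gamma(shape α, rate β) prior, the Poisson likelihood is conjugate: the posterior is Gamma(α + ΣXᵢ, β + n).
Batch 1: sum of counts S = 56 over n = 5 hours.
After batch 1: Gamma(α+S, β+n) = Gamma(2.8+56, 2.2+5) = Gamma(58.8, 7.2).
Batch 2: sum of counts S = 77 over n = 6 hours.
After batch 2: Gamma(α+S, β+n) = Gamma(58.8+77, 7.2+6) = Gamma(135.8, 13.2).
Posterior mean = α/β = 135.8/13.2 = 10.2879.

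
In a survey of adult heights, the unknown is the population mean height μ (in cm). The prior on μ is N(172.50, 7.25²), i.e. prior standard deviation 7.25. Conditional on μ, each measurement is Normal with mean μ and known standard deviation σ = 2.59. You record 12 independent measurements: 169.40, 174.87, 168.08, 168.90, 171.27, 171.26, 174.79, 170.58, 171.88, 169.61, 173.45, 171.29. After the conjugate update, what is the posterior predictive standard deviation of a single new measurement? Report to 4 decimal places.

For Normal data with known variance σ², a Normal(μ₀, σ₀²) prior on μ is conjugate. Posterior precision = 1/σ₀² + n/σ²; posterior mean is the precision-weighted average of μ₀ and x̄.
σ₀² = 7.25² = 52.5625, σ² = 2.59² = 6.7081; σ² + n·σ₀² = 6.7081 + 12·52.5625 = 637.4581.
Posterior precision = 1/σ₀² + n/σ² = 1/52.5625 + 12/6.7081 = (σ² + n·σ₀²)/(σ₀²σ²) = 637.4581/(52.5625·6.7081); posterior variance σₙ² = σ₀²σ²/(σ² + n·σ₀²) = 52.5625·6.7081/637.4581 = 0.553126.
Predictive variance for one new observation = σₙ² + σ² = 52.5625·6.7081/637.4581 + 6.7081 = σ²·(σ₀² + 637.4581)/637.4581 = 6.7081·690.0206/637.4581 = 7.261226; SD = √(6.7081·690.0206/637.4581) = 2.6947.

2.6947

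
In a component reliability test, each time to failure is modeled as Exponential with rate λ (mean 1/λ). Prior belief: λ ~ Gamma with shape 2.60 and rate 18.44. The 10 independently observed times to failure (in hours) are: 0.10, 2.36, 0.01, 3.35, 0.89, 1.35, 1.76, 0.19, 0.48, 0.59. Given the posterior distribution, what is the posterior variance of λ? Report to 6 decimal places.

With a Gamma(shape α, rate β) prior on the exponential rate λ, the posterior after n observations with total T = Σxᵢ is Gamma(α+n, β+T).
Sum of observations T = 11.08 hours; n = 10.
Posterior: Gamma(2.60+10, 18.44+11.08) = Gamma(12.60, 29.52).
Var = α/β² = 0.014459.

0.014459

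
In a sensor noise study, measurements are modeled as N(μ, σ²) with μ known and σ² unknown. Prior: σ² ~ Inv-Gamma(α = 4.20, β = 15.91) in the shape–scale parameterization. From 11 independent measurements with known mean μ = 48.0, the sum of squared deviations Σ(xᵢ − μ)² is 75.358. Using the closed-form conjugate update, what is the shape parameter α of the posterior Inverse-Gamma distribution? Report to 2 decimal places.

9.70

With known mean μ and an Inverse-Gamma(α, β) prior on σ², the Normal likelihood is conjugate: posterior is Inv-Gamma(α + n/2, β + Σ(xᵢ−μ)²/2).
Posterior: Inv-Gamma(4.20 + 11/2, 15.91 + 75.358/2) = Inv-Gamma(9.70, 53.5890).
Posterior α = 9.70.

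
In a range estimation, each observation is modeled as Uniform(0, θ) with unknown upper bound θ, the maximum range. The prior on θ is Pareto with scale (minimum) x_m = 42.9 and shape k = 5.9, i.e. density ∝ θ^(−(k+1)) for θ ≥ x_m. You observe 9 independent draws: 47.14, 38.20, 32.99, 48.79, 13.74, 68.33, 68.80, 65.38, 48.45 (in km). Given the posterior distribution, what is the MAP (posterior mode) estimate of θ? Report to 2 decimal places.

68.80

A Pareto(scale x_m, shape k) prior on the upper bound θ of Uniform(0, θ) is conjugate: posterior is Pareto(max(x_m, max xᵢ), k + n).
Sample maximum = 68.80; prior scale x_m = 42.9 → posterior scale = max = 68.80.
Posterior shape = 5.9 + 9 = 14.9.
The Pareto density is decreasing on [x_m, ∞), so the mode is x_m = 68.80.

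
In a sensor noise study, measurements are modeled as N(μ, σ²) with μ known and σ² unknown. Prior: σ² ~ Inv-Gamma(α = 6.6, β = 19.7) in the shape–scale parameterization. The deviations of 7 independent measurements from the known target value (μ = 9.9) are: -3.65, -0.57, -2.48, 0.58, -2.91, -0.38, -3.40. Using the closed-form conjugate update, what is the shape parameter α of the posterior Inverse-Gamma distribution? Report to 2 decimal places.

10.10

With known mean μ and an Inverse-Gamma(α, β) prior on σ², the Normal likelihood is conjugate: posterior is Inv-Gamma(α + n/2, β + Σ(xᵢ−μ)²/2).
Σ(xᵢ−μ)² = (-3.65)² + (-0.57)² + (-2.48)² + (0.58)² + (-2.91)² + (-0.38)² + (-3.40)² = 40.3067.
Posterior: Inv-Gamma(6.6 + 7/2, 19.7 + 40.3067/2) = Inv-Gamma(10.10, 39.85335).
Posterior α = 10.10.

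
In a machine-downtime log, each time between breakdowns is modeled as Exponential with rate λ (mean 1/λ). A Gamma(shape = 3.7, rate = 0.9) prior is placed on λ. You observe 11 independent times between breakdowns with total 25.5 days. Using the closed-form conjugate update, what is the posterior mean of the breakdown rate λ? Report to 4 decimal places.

With a Gamma(shape α, rate β) prior on the exponential rate λ, the posterior after n observations with total T = Σxᵢ is Gamma(α+n, β+T).
Posterior: Gamma(3.7+11, 0.9+25.5) = Gamma(14.7, 26.4).
Posterior mean of λ = α/β = 14.7/26.4 = 0.5568.

0.5568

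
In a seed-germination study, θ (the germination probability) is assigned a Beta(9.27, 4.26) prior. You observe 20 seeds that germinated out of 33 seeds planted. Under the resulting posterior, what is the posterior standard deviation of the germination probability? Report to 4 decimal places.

0.0701

The Beta prior is conjugate to a Binomial/Bernoulli likelihood; the update adds successes to α and failures to β.
Posterior: Beta(α+k, β+n−k) = Beta(9.27+20, 4.26+13) = Beta(29.27, 17.26).
Var = αβ/((α+β)²(α+β+1)) = 29.27·17.26/(46.53²·47.53) = 0.00490941; SD = √0.00490941 = 0.0701.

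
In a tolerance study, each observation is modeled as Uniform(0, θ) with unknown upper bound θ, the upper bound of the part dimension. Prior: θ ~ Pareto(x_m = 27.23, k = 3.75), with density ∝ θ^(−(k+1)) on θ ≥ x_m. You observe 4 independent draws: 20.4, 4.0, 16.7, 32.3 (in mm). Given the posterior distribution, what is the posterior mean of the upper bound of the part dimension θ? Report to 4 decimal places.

37.0852

A Pareto(scale x_m, shape k) prior on the upper bound θ of Uniform(0, θ) is conjugate: posterior is Pareto(max(x_m, max xᵢ), k + n).
Sample maximum = 32.3; prior scale x_m = 27.23 → posterior scale = max = 32.30.
Posterior shape = 3.75 + 4 = 7.75.
E[θ|data] = k·x_m/(k−1) = 7.75·32.30/6.75 = 37.0852.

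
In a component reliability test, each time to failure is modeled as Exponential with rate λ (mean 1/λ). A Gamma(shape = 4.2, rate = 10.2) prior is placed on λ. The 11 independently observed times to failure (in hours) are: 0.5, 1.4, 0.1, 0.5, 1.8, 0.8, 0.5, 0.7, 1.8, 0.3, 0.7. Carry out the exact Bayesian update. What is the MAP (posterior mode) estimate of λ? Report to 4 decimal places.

With a Gamma(shape α, rate β) prior on the exponential rate λ, the posterior after n observations with total T = Σxᵢ is Gamma(α+n, β+T).
Sum of observations T = 9.1 hours; n = 11.
Posterior: Gamma(4.2+11, 10.2+9.1) = Gamma(15.2, 19.3).
Mode = (α−1)/β = 0.7358.

0.7358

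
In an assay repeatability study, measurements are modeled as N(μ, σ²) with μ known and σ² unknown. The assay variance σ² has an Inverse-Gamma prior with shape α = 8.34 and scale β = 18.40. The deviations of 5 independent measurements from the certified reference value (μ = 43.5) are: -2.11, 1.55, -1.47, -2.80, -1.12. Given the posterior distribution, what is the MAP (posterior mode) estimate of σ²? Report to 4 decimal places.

With known mean μ and an Inverse-Gamma(α, β) prior on σ², the Normal likelihood is conjugate: posterior is Inv-Gamma(α + n/2, β + Σ(xᵢ−μ)²/2).
Σ(xᵢ−μ)² = (-2.11)² + (1.55)² + (-1.47)² + (-2.80)² + (-1.12)² = 18.1099.
Posterior: Inv-Gamma(8.34 + 5/2, 18.40 + 18.1099/2) = Inv-Gamma(10.84, 27.45495).
Mode = β/(α+1) = 27.45495/11.84 = 2.3188.

2.3188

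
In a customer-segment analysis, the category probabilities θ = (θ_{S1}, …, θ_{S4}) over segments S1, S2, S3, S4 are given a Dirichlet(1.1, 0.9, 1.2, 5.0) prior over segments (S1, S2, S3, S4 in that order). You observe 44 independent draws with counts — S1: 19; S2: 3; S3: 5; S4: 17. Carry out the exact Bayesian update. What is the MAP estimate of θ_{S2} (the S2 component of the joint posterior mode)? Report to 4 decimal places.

0.0602

The Dirichlet prior is conjugate to the Multinomial likelihood: each posterior αⱼ = prior αⱼ + observed count nⱼ.
Posterior concentration: (20.1, 3.9, 6.2, 22.0), total = 52.2.
Joint mode component: (α_{S2}−1)/(Σα−K) = 2.9/48.2 = 0.0602.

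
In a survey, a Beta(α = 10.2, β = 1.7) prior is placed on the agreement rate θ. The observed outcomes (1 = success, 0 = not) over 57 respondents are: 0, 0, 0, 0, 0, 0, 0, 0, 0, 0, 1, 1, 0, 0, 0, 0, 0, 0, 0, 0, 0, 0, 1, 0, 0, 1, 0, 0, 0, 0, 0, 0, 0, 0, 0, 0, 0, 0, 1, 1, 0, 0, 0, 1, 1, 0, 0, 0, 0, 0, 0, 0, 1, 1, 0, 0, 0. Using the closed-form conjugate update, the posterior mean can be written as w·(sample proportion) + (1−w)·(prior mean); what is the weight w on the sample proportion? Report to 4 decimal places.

The Beta prior is conjugate to a Binomial/Bernoulli likelihood; the update adds successes to α and failures to β.
Posterior mean = (α₀+k)/(α₀+β₀+n) = [n/(α₀+β₀+n)]·(k/n) + [(α₀+β₀)/(α₀+β₀+n)]·α₀/(α₀+β₀), so only n and the prior enter the weight.
The weight on the data is w = n/(α₀+β₀+n) = 57/(10.2+1.7+57) = 57/68.9 = 0.8273.

0.8273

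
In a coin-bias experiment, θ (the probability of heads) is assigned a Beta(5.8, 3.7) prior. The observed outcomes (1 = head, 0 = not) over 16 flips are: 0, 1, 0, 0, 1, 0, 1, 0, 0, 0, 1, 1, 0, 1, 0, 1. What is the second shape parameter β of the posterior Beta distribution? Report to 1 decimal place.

The Beta prior is conjugate to a Binomial/Bernoulli likelihood; the update adds successes to α and failures to β.
Posterior: Beta(α+k, β+n−k) = Beta(5.8+7, 3.7+9) = Beta(12.8, 12.7).
Posterior β = 12.7.

12.7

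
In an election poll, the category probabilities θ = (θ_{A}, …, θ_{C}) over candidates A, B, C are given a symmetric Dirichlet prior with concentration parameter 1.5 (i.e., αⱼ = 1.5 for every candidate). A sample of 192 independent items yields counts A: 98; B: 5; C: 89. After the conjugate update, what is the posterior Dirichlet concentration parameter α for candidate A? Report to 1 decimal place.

99.5

The Dirichlet prior is conjugate to the Multinomial likelihood: each posterior αⱼ = prior αⱼ + observed count nⱼ.
Posterior concentration: (99.5, 6.5, 90.5), total = 196.5.
α_{A} = 1.5 + 98 = 99.5.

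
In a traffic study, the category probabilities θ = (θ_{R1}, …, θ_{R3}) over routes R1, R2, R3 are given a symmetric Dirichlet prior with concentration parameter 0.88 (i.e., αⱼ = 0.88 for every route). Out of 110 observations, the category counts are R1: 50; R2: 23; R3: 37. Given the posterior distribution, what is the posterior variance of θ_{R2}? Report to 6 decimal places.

The Dirichlet prior is conjugate to the Multinomial likelihood: each posterior αⱼ = prior αⱼ + observed count nⱼ.
Posterior concentration: (50.88, 23.88, 37.88), total = 112.64.
Var[θ_j] = α_j(Σα−α_j)/((Σα)²(Σα+1)) = 23.88·88.76/(112.64²·113.64) = 0.001470.

0.001470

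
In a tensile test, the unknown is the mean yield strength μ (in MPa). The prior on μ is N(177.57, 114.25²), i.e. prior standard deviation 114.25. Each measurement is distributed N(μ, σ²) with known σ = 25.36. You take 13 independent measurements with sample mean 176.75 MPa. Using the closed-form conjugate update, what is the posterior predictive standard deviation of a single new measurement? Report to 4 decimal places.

26.3138

For Normal data with known variance σ², a Normal(μ₀, σ₀²) prior on μ is conjugate. Posterior precision = 1/σ₀² + n/σ²; posterior mean is the precision-weighted average of μ₀ and x̄.
σ₀² = 114.25² = 13053.0625, σ² = 25.36² = 643.1296; σ² + n·σ₀² = 643.1296 + 13·13053.0625 = 170332.9421.
Posterior precision = 1/σ₀² + n/σ² = 1/13053.0625 + 13/643.1296 = (σ² + n·σ₀²)/(σ₀²σ²) = 170332.9421/(13053.0625·643.1296); posterior variance σₙ² = σ₀²σ²/(σ² + n·σ₀²) = 13053.0625·643.1296/170332.9421 = 49.284717.
Predictive variance for one new observation = σₙ² + σ² = 13053.0625·643.1296/170332.9421 + 643.1296 = σ²·(σ₀² + 170332.9421)/170332.9421 = 643.1296·183386.0046/170332.9421 = 692.414317; SD = √(643.1296·183386.0046/170332.9421) = 26.3138.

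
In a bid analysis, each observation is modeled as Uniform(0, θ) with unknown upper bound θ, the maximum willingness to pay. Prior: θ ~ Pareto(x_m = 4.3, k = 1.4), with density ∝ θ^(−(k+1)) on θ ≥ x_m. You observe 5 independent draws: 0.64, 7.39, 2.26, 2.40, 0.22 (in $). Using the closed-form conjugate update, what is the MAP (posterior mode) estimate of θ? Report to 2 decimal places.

A Pareto(scale x_m, shape k) prior on the upper bound θ of Uniform(0, θ) is conjugate: posterior is Pareto(max(x_m, max xᵢ), k + n).
Sample maximum = 7.39; prior scale x_m = 4.3 → posterior scale = max = 7.39.
Posterior shape = 1.4 + 5 = 6.4.
The Pareto density is decreasing on [x_m, ∞), so the mode is x_m = 7.39.

7.39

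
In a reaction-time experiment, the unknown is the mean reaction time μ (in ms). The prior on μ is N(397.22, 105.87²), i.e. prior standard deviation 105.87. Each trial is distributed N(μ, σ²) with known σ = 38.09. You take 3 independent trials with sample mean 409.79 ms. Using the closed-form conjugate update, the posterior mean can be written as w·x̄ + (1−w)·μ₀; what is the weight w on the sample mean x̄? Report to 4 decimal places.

0.9586

For Normal data with known variance σ², a Normal(μ₀, σ₀²) prior on μ is conjugate. Posterior precision = 1/σ₀² + n/σ²; posterior mean is the precision-weighted average of μ₀ and x̄.
σ₀² = 105.87² = 11208.4569, σ² = 38.09² = 1450.8481. Prior precision 1/σ₀² = 1/11208.4569; data precision n/σ² = 3/1450.8481.
w = (n/σ²)/(1/σ₀² + n/σ²) = n·σ₀²/(σ² + n·σ₀²) = 3·11208.4569/(1450.8481 + 3·11208.4569) = 33625.3707/35076.2188 = 0.9586.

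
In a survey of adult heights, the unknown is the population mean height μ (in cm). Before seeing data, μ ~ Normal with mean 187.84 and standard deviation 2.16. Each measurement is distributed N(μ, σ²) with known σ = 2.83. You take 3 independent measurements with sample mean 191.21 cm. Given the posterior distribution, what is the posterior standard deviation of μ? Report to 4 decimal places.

For Normal data with known variance σ², a Normal(μ₀, σ₀²) prior on μ is conjugate. Posterior precision = 1/σ₀² + n/σ²; posterior mean is the precision-weighted average of μ₀ and x̄.
σ₀² = 2.16² = 4.6656, σ² = 2.83² = 8.0089; σ² + n·σ₀² = 8.0089 + 3·4.6656 = 22.0057.
Posterior precision = 1/σ₀² + n/σ² = 1/4.6656 + 3/8.0089 = (σ² + n·σ₀²)/(σ₀²σ²) = 22.0057/(4.6656·8.0089); posterior variance σₙ² = σ₀²σ²/(σ² + n·σ₀²) = 4.6656·8.0089/22.0057 = 1.698029.
Posterior SD = √σₙ² = √(4.6656·8.0089/22.0057) = 1.3031.

1.3031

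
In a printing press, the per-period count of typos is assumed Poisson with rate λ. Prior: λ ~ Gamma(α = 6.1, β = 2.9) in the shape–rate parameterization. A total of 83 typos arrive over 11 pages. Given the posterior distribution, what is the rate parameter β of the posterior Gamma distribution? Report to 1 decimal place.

13.9

With a Gamma(shape α, rate β) prior, the Poisson likelihood is conjugate: the posterior is Gamma(α + ΣXᵢ, β + n).
Posterior: Gamma(α+S, β+n) = Gamma(6.1+83, 2.9+11) = Gamma(89.1, 13.9).
Posterior β = 13.9.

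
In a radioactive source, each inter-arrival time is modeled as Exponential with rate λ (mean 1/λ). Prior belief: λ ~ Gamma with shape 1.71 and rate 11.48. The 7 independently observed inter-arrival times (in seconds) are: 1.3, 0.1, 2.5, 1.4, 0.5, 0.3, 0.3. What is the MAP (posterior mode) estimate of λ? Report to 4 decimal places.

0.4312

With a Gamma(shape α, rate β) prior on the exponential rate λ, the posterior after n observations with total T = Σxᵢ is Gamma(α+n, β+T).
Sum of observations T = 6.4 seconds; n = 7.
Posterior: Gamma(1.71+7, 11.48+6.4) = Gamma(8.71, 17.88).
Mode = (α−1)/β = 0.4312.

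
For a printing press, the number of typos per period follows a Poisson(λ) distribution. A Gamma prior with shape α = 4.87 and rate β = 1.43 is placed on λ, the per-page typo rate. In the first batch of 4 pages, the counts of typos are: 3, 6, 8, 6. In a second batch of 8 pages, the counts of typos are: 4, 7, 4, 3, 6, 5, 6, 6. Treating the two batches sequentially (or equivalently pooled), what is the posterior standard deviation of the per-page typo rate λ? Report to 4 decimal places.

0.6179

With a Gamma(shape α, rate β) prior, the Poisson likelihood is conjugate: the posterior is Gamma(α + ΣXᵢ, β + n).
Batch 1: sum of counts S = 23 over n = 4 pages.
After batch 1: Gamma(α+S, β+n) = Gamma(4.87+23, 1.43+4) = Gamma(27.87, 5.43).
Batch 2: sum of counts S = 41 over n = 8 pages.
After batch 2: Gamma(α+S, β+n) = Gamma(27.87+41, 5.43+8) = Gamma(68.87, 13.43).
SD = √α/β = √68.87/13.43 = 0.6179.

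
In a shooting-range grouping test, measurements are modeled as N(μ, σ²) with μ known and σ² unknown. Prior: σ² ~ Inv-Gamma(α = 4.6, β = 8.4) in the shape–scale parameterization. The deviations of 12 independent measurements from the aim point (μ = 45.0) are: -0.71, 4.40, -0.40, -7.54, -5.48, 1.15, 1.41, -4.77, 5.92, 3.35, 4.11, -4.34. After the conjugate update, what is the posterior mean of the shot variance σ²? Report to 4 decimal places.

With known mean μ and an Inverse-Gamma(α, β) prior on σ², the Normal likelihood is conjugate: posterior is Inv-Gamma(α + n/2, β + Σ(xᵢ−μ)²/2).
Σ(xᵢ−μ)² = (-0.71)² + (4.40)² + (-0.40)² + (-7.54)² + (-5.48)² + (1.15)² + (1.41)² + (-4.77)² + (5.92)² + (3.35)² + (4.11)² + (-4.34)² = 214.9662.
Posterior: Inv-Gamma(4.6 + 12/2, 8.4 + 214.9662/2) = Inv-Gamma(10.60, 115.88310).
E[σ²|data] = β/(α−1) = 115.88310/9.60 = 12.0712.

12.0712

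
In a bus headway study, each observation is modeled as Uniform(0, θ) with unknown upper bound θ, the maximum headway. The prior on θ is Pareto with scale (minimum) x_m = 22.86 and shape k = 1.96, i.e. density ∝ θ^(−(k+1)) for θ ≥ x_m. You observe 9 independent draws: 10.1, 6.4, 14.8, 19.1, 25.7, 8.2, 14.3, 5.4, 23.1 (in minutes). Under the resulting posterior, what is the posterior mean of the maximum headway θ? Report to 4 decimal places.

28.2803

A Pareto(scale x_m, shape k) prior on the upper bound θ of Uniform(0, θ) is conjugate: posterior is Pareto(max(x_m, max xᵢ), k + n).
Sample maximum = 25.7; prior scale x_m = 22.86 → posterior scale = max = 25.70.
Posterior shape = 1.96 + 9 = 10.96.
E[θ|data] = k·x_m/(k−1) = 10.96·25.70/9.96 = 28.2803.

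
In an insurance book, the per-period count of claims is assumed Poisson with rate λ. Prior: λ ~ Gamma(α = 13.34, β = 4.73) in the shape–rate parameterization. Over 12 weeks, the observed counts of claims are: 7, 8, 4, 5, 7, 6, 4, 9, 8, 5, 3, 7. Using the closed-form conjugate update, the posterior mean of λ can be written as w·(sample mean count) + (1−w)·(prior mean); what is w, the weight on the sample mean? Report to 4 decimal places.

0.7173

With a Gamma(shape α, rate β) prior, the Poisson likelihood is conjugate: the posterior is Gamma(α + ΣXᵢ, β + n).
Posterior mean = (α₀+S)/(β₀+n) = [n/(β₀+n)]·(S/n) + [β₀/(β₀+n)]·(α₀/β₀), so only n and β₀ enter the weight.
Weight on data w = n/(β₀+n) = 12/(4.73+12) = 12/16.73 = 0.7173.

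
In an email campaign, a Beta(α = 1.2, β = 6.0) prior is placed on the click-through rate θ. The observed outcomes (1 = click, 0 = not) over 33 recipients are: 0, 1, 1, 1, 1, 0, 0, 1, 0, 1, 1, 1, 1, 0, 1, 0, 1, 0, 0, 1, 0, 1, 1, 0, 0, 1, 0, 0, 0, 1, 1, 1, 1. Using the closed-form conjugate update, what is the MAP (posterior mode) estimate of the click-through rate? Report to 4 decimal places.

0.5026

The Beta prior is conjugate to a Binomial/Bernoulli likelihood; the update adds successes to α and failures to β.
Posterior: Beta(α+k, β+n−k) = Beta(1.2+19, 6.0+14) = Beta(20.2, 20.0).
Mode of Beta(a,b) for a,b>1 is (a−1)/(a+b−2) = 19.2/38.2 = 0.5026.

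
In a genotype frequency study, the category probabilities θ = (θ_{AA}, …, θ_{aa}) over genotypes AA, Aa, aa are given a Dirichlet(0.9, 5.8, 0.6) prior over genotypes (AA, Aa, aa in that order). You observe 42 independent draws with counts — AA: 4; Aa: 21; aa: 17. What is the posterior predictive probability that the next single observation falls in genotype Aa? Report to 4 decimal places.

0.5436

The Dirichlet prior is conjugate to the Multinomial likelihood: each posterior αⱼ = prior αⱼ + observed count nⱼ.
Posterior concentration: (4.9, 26.8, 17.6), total = 49.3.
P(next = Aa | data) = α_{Aa}/Σα = 0.5436.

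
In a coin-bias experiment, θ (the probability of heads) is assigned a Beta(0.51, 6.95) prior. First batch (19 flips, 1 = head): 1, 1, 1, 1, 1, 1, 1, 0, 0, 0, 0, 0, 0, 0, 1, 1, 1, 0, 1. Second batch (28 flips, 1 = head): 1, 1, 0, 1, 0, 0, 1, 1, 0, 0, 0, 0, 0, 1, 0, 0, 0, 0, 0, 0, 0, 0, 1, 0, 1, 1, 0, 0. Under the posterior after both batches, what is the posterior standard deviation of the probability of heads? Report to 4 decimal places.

0.0651

The Beta prior is conjugate to a Binomial/Bernoulli likelihood; the update adds successes to α and failures to β.
After batch 1: Beta(0.51+11, 6.95+8) = Beta(11.51, 14.95).
After batch 2: Beta(11.51+9, 14.95+19) = Beta(20.51, 33.95).
Var = αβ/((α+β)²(α+β+1)) = 20.51·33.95/(54.46²·55.46) = 0.00423321; SD = √0.00423321 = 0.0651.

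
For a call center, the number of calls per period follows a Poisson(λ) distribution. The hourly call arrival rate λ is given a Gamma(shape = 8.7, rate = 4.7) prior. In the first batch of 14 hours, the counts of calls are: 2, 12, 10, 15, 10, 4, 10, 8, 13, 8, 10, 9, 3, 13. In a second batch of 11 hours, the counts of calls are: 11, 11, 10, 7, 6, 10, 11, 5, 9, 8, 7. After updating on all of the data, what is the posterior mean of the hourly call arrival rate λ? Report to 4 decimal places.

With a Gamma(shape α, rate β) prior, the Poisson likelihood is conjugate: the posterior is Gamma(α + ΣXᵢ, β + n).
Batch 1: sum of counts S = 127 over n = 14 hours.
After batch 1: Gamma(α+S, β+n) = Gamma(8.7+127, 4.7+14) = Gamma(135.7, 18.7).
Batch 2: sum of counts S = 95 over n = 11 hours.
After batch 2: Gamma(α+S, β+n) = Gamma(135.7+95, 18.7+11) = Gamma(230.7, 29.7).
Posterior mean = α/β = 230.7/29.7 = 7.7677.

7.7677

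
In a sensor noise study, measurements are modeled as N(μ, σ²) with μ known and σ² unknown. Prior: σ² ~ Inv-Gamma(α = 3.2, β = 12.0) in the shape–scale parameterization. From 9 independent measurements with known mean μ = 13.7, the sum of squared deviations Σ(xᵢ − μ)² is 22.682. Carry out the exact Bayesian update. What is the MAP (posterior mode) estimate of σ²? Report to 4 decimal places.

2.6829

With known mean μ and an Inverse-Gamma(α, β) prior on σ², the Normal likelihood is conjugate: posterior is Inv-Gamma(α + n/2, β + Σ(xᵢ−μ)²/2).
Posterior: Inv-Gamma(3.2 + 9/2, 12.0 + 22.682/2) = Inv-Gamma(7.70, 23.3410).
Mode = β/(α+1) = 23.3410/8.70 = 2.6829.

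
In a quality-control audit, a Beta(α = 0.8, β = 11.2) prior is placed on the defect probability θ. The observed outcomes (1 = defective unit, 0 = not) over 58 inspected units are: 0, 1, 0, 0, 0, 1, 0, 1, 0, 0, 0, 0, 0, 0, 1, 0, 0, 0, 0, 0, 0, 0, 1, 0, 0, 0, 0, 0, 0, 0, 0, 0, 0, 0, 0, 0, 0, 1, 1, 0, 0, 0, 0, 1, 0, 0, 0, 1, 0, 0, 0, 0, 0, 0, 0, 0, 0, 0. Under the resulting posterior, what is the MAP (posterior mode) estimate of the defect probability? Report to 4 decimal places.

The Beta prior is conjugate to a Binomial/Bernoulli likelihood; the update adds successes to α and failures to β.
Posterior: Beta(α+k, β+n−k) = Beta(0.8+9, 11.2+49) = Beta(9.8, 60.2).
Mode of Beta(a,b) for a,b>1 is (a−1)/(a+b−2) = 8.8/68.0 = 0.1294.

0.1294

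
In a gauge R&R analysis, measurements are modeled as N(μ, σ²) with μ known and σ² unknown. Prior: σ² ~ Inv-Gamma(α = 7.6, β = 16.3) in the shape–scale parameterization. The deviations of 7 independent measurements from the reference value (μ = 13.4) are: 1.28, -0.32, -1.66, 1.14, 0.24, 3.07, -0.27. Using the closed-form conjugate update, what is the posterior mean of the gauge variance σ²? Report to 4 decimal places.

With known mean μ and an Inverse-Gamma(α, β) prior on σ², the Normal likelihood is conjugate: posterior is Inv-Gamma(α + n/2, β + Σ(xᵢ−μ)²/2).
Σ(xᵢ−μ)² = (1.28)² + (-0.32)² + (-1.66)² + (1.14)² + (0.24)² + (3.07)² + (-0.27)² = 15.3514.
Posterior: Inv-Gamma(7.6 + 7/2, 16.3 + 15.3514/2) = Inv-Gamma(11.10, 23.97570).
E[σ²|data] = β/(α−1) = 23.97570/10.10 = 2.3738.

2.3738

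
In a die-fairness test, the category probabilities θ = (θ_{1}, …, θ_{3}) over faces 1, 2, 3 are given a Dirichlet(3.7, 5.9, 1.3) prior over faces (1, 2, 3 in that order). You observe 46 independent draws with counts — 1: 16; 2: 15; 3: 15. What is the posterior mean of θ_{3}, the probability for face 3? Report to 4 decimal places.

The Dirichlet prior is conjugate to the Multinomial likelihood: each posterior αⱼ = prior αⱼ + observed count nⱼ.
Posterior concentration: (19.7, 20.9, 16.3), total = 56.9.
E[θ_{3}|data] = α_{3}/Σα = 16.3/56.9 = 0.2865.

0.2865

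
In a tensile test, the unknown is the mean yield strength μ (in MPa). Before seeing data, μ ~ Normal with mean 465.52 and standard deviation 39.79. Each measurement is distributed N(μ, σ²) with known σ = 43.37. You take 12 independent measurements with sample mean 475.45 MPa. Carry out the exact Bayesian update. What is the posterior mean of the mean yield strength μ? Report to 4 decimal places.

For Normal data with known variance σ², a Normal(μ₀, σ₀²) prior on μ is conjugate. Posterior precision = 1/σ₀² + n/σ²; posterior mean is the precision-weighted average of μ₀ and x̄.
n·x̄ = 12·475.45 = 5705.4.
σ₀² = 39.79² = 1583.2441, σ² = 43.37² = 1880.9569; σ² + n·σ₀² = 1880.9569 + 12·1583.2441 = 20879.8861.
Posterior mean = (μ₀/σ₀² + n·x̄/σ²)/(1/σ₀² + n/σ²) = (σ²·μ₀ + σ₀²·n·x̄)/(σ² + n·σ₀²) = (1880.9569·465.52 + 1583.2441·5705.4)/20879.8861 = 9908663.944228/20879.8861 = 474.5555.

474.5555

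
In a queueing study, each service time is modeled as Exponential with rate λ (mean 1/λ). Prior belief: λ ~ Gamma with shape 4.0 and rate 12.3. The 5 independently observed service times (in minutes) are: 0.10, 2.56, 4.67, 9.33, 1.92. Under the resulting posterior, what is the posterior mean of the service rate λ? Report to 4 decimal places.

With a Gamma(shape α, rate β) prior on the exponential rate λ, the posterior after n observations with total T = Σxᵢ is Gamma(α+n, β+T).
Sum of observations T = 18.58 minutes; n = 5.
Posterior: Gamma(4.0+5, 12.3+18.58) = Gamma(9.0, 30.88).
Posterior mean of λ = α/β = 9.0/30.88 = 0.2915.

0.2915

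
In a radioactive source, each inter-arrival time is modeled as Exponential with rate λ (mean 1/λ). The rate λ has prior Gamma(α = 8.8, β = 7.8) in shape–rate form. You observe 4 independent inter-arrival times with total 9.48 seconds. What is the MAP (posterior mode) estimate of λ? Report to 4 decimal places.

0.6829

With a Gamma(shape α, rate β) prior on the exponential rate λ, the posterior after n observations with total T = Σxᵢ is Gamma(α+n, β+T).
Posterior: Gamma(8.8+4, 7.8+9.48) = Gamma(12.8, 17.28).
Mode = (α−1)/β = 0.6829.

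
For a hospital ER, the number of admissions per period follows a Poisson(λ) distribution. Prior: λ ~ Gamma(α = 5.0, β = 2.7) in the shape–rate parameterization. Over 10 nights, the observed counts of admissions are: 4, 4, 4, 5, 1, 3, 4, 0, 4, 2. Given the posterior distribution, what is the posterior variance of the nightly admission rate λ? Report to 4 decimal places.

0.2232

With a Gamma(shape α, rate β) prior, the Poisson likelihood is conjugate: the posterior is Gamma(α + ΣXᵢ, β + n).
Sum of counts S = 31 over n = 10 nights.
Posterior: Gamma(α+S, β+n) = Gamma(5.0+31, 2.7+10) = Gamma(36.0, 12.7).
Var = α/β² = 36.0/12.7² = 0.2232.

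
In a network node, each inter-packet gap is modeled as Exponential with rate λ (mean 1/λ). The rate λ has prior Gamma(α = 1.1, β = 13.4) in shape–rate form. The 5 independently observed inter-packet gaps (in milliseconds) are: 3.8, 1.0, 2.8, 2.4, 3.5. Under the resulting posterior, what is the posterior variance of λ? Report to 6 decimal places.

With a Gamma(shape α, rate β) prior on the exponential rate λ, the posterior after n observations with total T = Σxᵢ is Gamma(α+n, β+T).
Sum of observations T = 13.5 milliseconds; n = 5.
Posterior: Gamma(1.1+5, 13.4+13.5) = Gamma(6.1, 26.9).
Var = α/β² = 0.008430.

0.008430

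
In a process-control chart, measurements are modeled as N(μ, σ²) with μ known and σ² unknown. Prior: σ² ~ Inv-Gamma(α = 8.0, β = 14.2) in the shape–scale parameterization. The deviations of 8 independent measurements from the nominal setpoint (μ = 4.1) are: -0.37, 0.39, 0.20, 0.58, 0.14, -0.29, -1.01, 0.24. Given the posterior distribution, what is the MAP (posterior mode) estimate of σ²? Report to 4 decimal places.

With known mean μ and an Inverse-Gamma(α, β) prior on σ², the Normal likelihood is conjugate: posterior is Inv-Gamma(α + n/2, β + Σ(xᵢ−μ)²/2).
Σ(xᵢ−μ)² = (-0.37)² + (0.39)² + (0.20)² + (0.58)² + (0.14)² + (-0.29)² + (-1.01)² + (0.24)² = 1.8468.
Posterior: Inv-Gamma(8.0 + 8/2, 14.2 + 1.8468/2) = Inv-Gamma(12.00, 15.12340).
Mode = β/(α+1) = 15.12340/13.00 = 1.1633.

1.1633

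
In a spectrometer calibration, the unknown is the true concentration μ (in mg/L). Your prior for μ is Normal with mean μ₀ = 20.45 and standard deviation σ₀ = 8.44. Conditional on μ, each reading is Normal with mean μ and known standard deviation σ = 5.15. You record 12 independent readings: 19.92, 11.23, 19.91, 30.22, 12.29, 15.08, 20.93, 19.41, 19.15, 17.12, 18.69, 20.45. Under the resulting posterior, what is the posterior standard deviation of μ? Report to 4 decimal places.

1.4641

For Normal data with known variance σ², a Normal(μ₀, σ₀²) prior on μ is conjugate. Posterior precision = 1/σ₀² + n/σ²; posterior mean is the precision-weighted average of μ₀ and x̄.
σ₀² = 8.44² = 71.2336, σ² = 5.15² = 26.5225; σ² + n·σ₀² = 26.5225 + 12·71.2336 = 881.3257.
Posterior precision = 1/σ₀² + n/σ² = 1/71.2336 + 12/26.5225 = (σ² + n·σ₀²)/(σ₀²σ²) = 881.3257/(71.2336·26.5225); posterior variance σₙ² = σ₀²σ²/(σ² + n·σ₀²) = 71.2336·26.5225/881.3257 = 2.143695.
Posterior SD = √σₙ² = √(71.2336·26.5225/881.3257) = 1.4641.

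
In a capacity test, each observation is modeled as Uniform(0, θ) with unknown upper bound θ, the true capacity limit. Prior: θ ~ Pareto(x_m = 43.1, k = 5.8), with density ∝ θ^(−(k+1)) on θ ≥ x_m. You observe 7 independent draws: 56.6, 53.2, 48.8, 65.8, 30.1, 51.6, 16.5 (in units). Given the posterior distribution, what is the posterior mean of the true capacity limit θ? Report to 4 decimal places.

71.3763

A Pareto(scale x_m, shape k) prior on the upper bound θ of Uniform(0, θ) is conjugate: posterior is Pareto(max(x_m, max xᵢ), k + n).
Sample maximum = 65.8; prior scale x_m = 43.1 → posterior scale = max = 65.8.
Posterior shape = 5.8 + 7 = 12.8.
E[θ|data] = k·x_m/(k−1) = 12.8·65.8/11.8 = 71.3763.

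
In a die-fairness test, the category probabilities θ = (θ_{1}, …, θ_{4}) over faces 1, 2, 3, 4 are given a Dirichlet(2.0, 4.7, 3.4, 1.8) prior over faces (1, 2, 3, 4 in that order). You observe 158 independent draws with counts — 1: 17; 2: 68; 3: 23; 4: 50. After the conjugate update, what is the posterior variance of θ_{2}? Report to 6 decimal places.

0.001432

The Dirichlet prior is conjugate to the Multinomial likelihood: each posterior αⱼ = prior αⱼ + observed count nⱼ.
Posterior concentration: (19.0, 72.7, 26.4, 51.8), total = 169.9.
Var[θ_j] = α_j(Σα−α_j)/((Σα)²(Σα+1)) = 72.7·97.2/(169.9²·170.9) = 0.001432.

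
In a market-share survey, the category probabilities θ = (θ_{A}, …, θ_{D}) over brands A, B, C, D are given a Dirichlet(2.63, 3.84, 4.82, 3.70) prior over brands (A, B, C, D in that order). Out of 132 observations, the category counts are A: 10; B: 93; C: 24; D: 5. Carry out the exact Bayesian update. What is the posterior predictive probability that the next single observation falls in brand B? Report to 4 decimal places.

The Dirichlet prior is conjugate to the Multinomial likelihood: each posterior αⱼ = prior αⱼ + observed count nⱼ.
Posterior concentration: (12.63, 96.84, 28.82, 8.70), total = 146.99.
P(next = B | data) = α_{B}/Σα = 0.6588.

0.6588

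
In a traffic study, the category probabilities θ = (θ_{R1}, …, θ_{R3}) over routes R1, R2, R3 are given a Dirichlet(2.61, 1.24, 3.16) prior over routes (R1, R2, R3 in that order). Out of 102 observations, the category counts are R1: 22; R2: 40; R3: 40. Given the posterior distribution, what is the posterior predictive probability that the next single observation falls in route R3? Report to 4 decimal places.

The Dirichlet prior is conjugate to the Multinomial likelihood: each posterior αⱼ = prior αⱼ + observed count nⱼ.
Posterior concentration: (24.61, 41.24, 43.16), total = 109.01.
P(next = R3 | data) = α_{R3}/Σα = 0.3959.

0.3959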